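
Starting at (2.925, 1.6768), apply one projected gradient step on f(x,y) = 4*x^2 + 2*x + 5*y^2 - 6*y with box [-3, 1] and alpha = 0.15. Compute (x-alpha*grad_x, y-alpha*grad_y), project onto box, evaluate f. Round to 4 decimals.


Step 1: Compute gradient at (2.925, 1.6768).
grad_x = 2*4*2.925 + 2 = 25.4
grad_y = 2*5*1.6768 - 6 = 10.768
Step 2: Gradient step.
x_raw = 2.925 - 0.15*25.4 = -0.885
y_raw = 1.6768 - 0.15*10.768 = 0.0616
Step 3: Project onto [-3, 1].
x_proj = clip(-0.885) = -0.885
y_proj = clip(0.0616) = 0.0616
Step 4: Evaluate f.
f(-0.885, 0.0616) = 1.0123


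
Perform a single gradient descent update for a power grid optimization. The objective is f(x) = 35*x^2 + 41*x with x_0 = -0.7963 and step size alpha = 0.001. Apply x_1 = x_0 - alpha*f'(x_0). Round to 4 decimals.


We compute the gradient at x_0 and apply the update.
f'(x) = 70*x + 41
f'(-0.7963) = 70*-0.7963 + 41 = -14.741
x_1 = -0.7963 - 0.001*-14.741 = -0.7816


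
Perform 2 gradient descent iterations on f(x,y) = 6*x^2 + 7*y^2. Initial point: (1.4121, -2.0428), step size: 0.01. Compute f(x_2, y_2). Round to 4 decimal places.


Gradient descent on f(x,y) = 6*x^2 + 7*y^2.
Starting point: (1.4121, -2.0428), alpha = 0.01
Step 1: grad_x = 2*6*1.4121 = 16.9452, grad_y = 2*7*-2.0428 = -28.5992
  x_1 = 1.4121 - 0.01*16.9452 = 1.2426
  y_1 = -2.0428 - 0.01*-28.5992 = -1.7568
Step 2: grad_x = 2*6*1.2426 = 14.9118, grad_y = 2*7*-1.7568 = -24.5953
  x_2 = 1.2426 - 0.01*14.9118 = 1.0935
  y_2 = -1.7568 - 0.01*-24.5953 = -1.5109
f(1.0935, -1.5109) = 6*1.0935^2 + 7*(-1.5109)^2 = 23.1536


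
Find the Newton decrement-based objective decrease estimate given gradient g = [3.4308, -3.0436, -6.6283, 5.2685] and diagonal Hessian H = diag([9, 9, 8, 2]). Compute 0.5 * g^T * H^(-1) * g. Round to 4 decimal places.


Step 1: H is diagonal, so H^(-1) * g = [0.3812, -0.3382, -0.8285, 2.6343].
Step 2: g^T H^(-1) g = sum_i g_i^2 / H_ii
  = (3.4308)^2/9 + (-3.0436)^2/9 + (-6.6283)^2/8 + (5.2685)^2/2
  = 1.3078 + 1.0293 + 5.4918 + 13.8785 = 21.7074
Step 3: Objective decrease = 0.5 * g^T H^(-1) g = 10.8537


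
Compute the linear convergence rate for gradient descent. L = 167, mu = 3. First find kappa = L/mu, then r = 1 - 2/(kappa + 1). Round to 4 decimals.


Step 1: Compute the condition number.
kappa = L/mu = 167/3 = 55.6667
Step 2: Compute the convergence rate.
r = 1 - 2/(kappa + 1) = 1 - 2*mu/(L + mu) = (L - mu)/(L + mu) = 164/170 = 0.9647


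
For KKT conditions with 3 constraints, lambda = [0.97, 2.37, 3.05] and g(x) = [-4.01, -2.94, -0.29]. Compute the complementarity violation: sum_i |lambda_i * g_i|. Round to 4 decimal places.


KKT complementary slackness check:
lambda_1 * g_1 = 0.97 * -4.01 = -3.8897
lambda_2 * g_2 = 2.37 * -2.94 = -6.9678
lambda_3 * g_3 = 3.05 * -0.29 = -0.8845
Total violation = 3.8897 + 6.9678 + 0.8845 = 11.742


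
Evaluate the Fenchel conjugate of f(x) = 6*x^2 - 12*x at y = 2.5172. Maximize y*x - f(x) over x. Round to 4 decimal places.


f*(y) = sup_x {y*x - a*x^2 - b*x} = sup_x {(y-b)*x - a*x^2}
FOC: (y - b) - 2a*x = 0 => x* = (y - b)/(2a)
x* = (2.5172 + 12)/(2*6) = 1.2098
f*(2.5172) = (y-b)^2/(4a) = (2.5172 + 12)^2/(4*6)
= 210.7491/24 = 8.7812


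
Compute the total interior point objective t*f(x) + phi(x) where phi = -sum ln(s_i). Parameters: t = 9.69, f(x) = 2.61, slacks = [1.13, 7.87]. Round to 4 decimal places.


Step 1: Compute log-barrier.
ln values: [0.1222, 2.0631]
phi = -(0.1222 + 2.0631) = -2.1853
Step 2: Compute augmented objective.
t*f(x) = 9.69*2.61 = 25.2909
Total = 25.2909 - 2.1853 = 23.1056


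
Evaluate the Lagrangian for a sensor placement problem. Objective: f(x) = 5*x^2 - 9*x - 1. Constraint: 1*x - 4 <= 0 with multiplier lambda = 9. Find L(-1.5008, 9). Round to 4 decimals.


Step 1: Evaluate f(x).
f(-1.5008) = 5*(-1.5008)^2 - 9*(-1.5008) - 1 = 23.7692
Step 2: Evaluate g(x).
g(-1.5008) = 1*-1.5008 - 4 = -5.5008
Step 3: Compute Lagrangian.
L = 23.7692 + 9*-5.5008 = -25.738


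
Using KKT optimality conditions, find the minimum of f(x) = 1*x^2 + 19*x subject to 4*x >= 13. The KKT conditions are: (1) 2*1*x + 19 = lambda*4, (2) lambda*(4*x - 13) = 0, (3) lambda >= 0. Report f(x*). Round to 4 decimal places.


Step 1: Try lambda = 0 (constraint inactive).
x_unc = -19/(2*1) = -9.5
Check: 4*-9.5 = -38.0 < 13 -- violated!
Step 2: Constraint must be active: 4*x = 13
x* = 13/4 = 3.25
lambda = (2*1*3.25 + 19)/4 = 6.375
Step 3: Compute optimal value.
f(x*) = 1*3.25^2 + 19*3.25 = 72.3125


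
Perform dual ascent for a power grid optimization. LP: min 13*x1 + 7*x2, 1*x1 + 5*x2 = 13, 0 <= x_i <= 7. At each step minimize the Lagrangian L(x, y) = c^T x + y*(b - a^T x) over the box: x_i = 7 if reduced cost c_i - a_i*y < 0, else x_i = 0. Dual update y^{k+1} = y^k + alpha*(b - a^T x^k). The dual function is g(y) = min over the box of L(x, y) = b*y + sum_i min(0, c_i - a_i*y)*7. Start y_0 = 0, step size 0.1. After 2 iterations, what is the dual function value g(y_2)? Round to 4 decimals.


Dual ascent for LP: min 13*x1 + 7*x2, 1*x1 + 5*x2 = 13, 0 <= x_i <= 7
Step 1: y^k = 0.0, reduced costs: (13.0, 7.0)
  x^k = (0.0, 0.0), subgradient = b - a^T x = 13.0
  y^{k+1} = 0.0 + 0.1*13.0 = 1.3
Step 2: y^k = 1.3, reduced costs: (11.7, 0.5)
  x^k = (0.0, 0.0), subgradient = b - a^T x = 13.0
  y^{k+1} = 1.3 + 0.1*13.0 = 2.6
Dual objective at y_2 = 2.6: reduced costs (10.4, -6.0), box minimizer x = (0.0, 7.0)
g(y_2) = b*y + (c1 - a1*y)*x1 + (c2 - a2*y)*x2 = 13*2.6 + 10.4*0.0 + (-6.0)*7.0 = 33.8 + 0.0 - 42.0 = -8.2


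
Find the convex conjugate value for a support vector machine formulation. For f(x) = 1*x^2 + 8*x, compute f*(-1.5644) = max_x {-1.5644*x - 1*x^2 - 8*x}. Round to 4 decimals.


f*(y) = sup_x {y*x - a*x^2 - b*x} = sup_x {(y-b)*x - a*x^2}
FOC: (y - b) - 2a*x = 0 => x* = (y - b)/(2a)
x* = (-1.5644 - 8)/(2*1) = -4.7822
f*(-1.5644) = (y-b)^2/(4a) = (-1.5644 - 8)^2/(4*1)
= 91.4777/4 = 22.8694


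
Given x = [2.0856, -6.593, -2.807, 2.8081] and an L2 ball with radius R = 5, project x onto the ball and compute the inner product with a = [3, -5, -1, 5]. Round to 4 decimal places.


Step 1: Compute ||x|| (intermediates to 6 decimals).
||x|| = sqrt(2.0856^2 + (-6.593)^2 + (-2.807)^2 + 2.8081^2) = 7.973835
Step 2: Project.
Since ||x|| > R, scale = R/||x|| = 5/7.973835 = 0.627051, proj(x) = scale * x
proj(x) = [1.307778, -4.134147, -1.760132, 1.760822]
Step 3: Dot product.
a^T * proj(x) = 3*1.307778 - 5*(-4.134147) - 1*(-1.760132) + 5*1.760822 = 35.1583


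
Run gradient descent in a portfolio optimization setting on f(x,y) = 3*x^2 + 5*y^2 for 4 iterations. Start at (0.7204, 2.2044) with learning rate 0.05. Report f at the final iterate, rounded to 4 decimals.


Gradient descent on f(x,y) = 3*x^2 + 5*y^2.
Starting point: (0.7204, 2.2044), alpha = 0.05
Step 1: grad_x = 2*3*0.7204 = 4.3224, grad_y = 2*5*2.2044 = 22.044
  x_1 = 0.7204 - 0.05*4.3224 = 0.5043
  y_1 = 2.2044 - 0.05*22.044 = 1.1022
Step 2: grad_x = 2*3*0.5043 = 3.0257, grad_y = 2*5*1.1022 = 11.022
  x_2 = 0.5043 - 0.05*3.0257 = 0.353
  y_2 = 1.1022 - 0.05*11.022 = 0.5511
Step 3: grad_x = 2*3*0.353 = 2.118, grad_y = 2*5*0.5511 = 5.511
  x_3 = 0.353 - 0.05*2.118 = 0.2471
  y_3 = 0.5511 - 0.05*5.511 = 0.2756
Step 4: grad_x = 2*3*0.2471 = 1.4826, grad_y = 2*5*0.2756 = 2.7555
  x_4 = 0.2471 - 0.05*1.4826 = 0.173
  y_4 = 0.2756 - 0.05*2.7555 = 0.1378
f(0.173, 0.1378) = 3*0.173^2 + 5*0.1378^2 = 0.1847


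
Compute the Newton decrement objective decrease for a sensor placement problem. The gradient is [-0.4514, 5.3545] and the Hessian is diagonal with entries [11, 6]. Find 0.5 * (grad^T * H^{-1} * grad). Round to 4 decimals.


Step 1: H is diagonal, so H^(-1) * g = [-0.041, 0.8924].
Step 2: g^T H^(-1) g = sum_i g_i^2 / H_ii
  = (-0.4514)^2/11 + (5.3545)^2/6
  = 0.0185 + 4.7784 = 4.797
Step 3: Objective decrease = 0.5 * g^T H^(-1) g = 2.3985


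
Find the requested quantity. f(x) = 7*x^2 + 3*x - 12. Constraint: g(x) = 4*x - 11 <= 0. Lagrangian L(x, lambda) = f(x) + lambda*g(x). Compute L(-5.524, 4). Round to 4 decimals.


Step 1: Evaluate f(x).
f(-5.524) = 7*(-5.524)^2 + 3*(-5.524) - 12 = 185.03
Step 2: Evaluate g(x).
g(-5.524) = 4*-5.524 - 11 = -33.096
Step 3: Compute Lagrangian.
L = 185.03 + 4*-33.096 = 52.646


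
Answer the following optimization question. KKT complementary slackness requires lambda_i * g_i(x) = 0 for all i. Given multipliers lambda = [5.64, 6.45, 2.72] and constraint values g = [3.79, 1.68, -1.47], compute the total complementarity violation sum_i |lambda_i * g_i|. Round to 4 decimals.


KKT complementary slackness check:
lambda_1 * g_1 = 5.64 * 3.79 = 21.3756
lambda_2 * g_2 = 6.45 * 1.68 = 10.836
lambda_3 * g_3 = 2.72 * -1.47 = -3.9984
Total violation = 21.3756 + 10.836 + 3.9984 = 36.21


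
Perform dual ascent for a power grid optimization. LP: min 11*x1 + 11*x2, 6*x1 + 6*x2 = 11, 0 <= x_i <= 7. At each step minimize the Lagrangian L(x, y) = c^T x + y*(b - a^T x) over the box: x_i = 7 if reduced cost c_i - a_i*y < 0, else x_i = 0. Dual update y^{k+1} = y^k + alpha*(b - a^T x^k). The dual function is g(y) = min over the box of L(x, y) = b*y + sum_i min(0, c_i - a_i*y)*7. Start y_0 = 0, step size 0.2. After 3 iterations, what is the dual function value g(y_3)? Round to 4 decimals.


Dual ascent for LP: min 11*x1 + 11*x2, 6*x1 + 6*x2 = 11, 0 <= x_i <= 7
Step 1: y^k = 0.0, reduced costs: (11.0, 11.0)
  x^k = (0.0, 0.0), subgradient = b - a^T x = 11.0
  y^{k+1} = 0.0 + 0.2*11.0 = 2.2
Step 2: y^k = 2.2, reduced costs: (-2.2, -2.2)
  x^k = (7.0, 7.0), subgradient = b - a^T x = -73.0
  y^{k+1} = 2.2 + 0.2*-73.0 = -12.4
Step 3: y^k = -12.4, reduced costs: (85.4, 85.4)
  x^k = (0.0, 0.0), subgradient = b - a^T x = 11.0
  y^{k+1} = -12.4 + 0.2*11.0 = -10.2
Dual objective at y_3 = -10.2: reduced costs (72.2, 72.2), box minimizer x = (0.0, 0.0)
g(y_3) = b*y + (c1 - a1*y)*x1 + (c2 - a2*y)*x2 = 11*(-10.2) + 72.2*0.0 + 72.2*0.0 = -112.2 + 0.0 + 0.0 = -112.2


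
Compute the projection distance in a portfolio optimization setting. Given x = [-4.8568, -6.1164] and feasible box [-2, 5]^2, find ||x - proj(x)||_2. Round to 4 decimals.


Project each component onto [-2, 5].
clip(-4.8568) = -2.0, clip(-6.1164) = -2.0
Projection = [-2.0, -2.0]
Squared diffs: [8.1613, 16.9447]
Distance = sqrt(25.106) = 5.0106


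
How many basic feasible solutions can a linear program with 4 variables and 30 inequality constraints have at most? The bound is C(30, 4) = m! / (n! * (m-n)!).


Each vertex corresponds to some choice of n active constraints out of m, so the number of vertices is at most C(m, n) = m! / (n!(m-n)!).
m = 30, n = 4
Numerator: 30 * 29 * 28 * 27
Denominator: 4! = 24
C(30, 4) = 27405


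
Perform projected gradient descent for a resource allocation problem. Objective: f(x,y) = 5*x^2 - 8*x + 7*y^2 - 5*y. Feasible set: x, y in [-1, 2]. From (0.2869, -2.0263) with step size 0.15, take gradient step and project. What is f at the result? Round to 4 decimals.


Step 1: Compute gradient at (0.2869, -2.0263).
grad_x = 2*5*0.2869 - 8 = -5.131
grad_y = 2*7*-2.0263 - 5 = -33.3682
Step 2: Gradient step.
x_raw = 0.2869 - 0.15*-5.131 = 1.0566
y_raw = -2.0263 - 0.15*-33.3682 = 2.9789
Step 3: Project onto [-1, 2].
x_proj = clip(1.0566) = 1.0566
y_proj = clip(2.9789) = 2.0
Step 4: Evaluate f.
f(1.0566, 2.0) = 15.1291


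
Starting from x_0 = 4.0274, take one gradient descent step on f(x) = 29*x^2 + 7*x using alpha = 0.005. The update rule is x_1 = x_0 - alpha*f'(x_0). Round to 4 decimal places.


We compute the gradient at x_0 and apply the update.
f'(x) = 58*x + 7
f'(4.0274) = 58*4.0274 + 7 = 240.5892
x_1 = 4.0274 - 0.005*240.5892 = 2.8245


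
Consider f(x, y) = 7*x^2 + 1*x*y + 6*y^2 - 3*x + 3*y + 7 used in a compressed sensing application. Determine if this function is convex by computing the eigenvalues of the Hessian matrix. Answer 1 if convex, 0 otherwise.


The Hessian of f(x,y) = 7*x^2 + 1*x*y + 6*y^2 - 3*x + 3*y + 7 is:
H = [[14, 1], [1, 12]]
Trace = 14 + 12 = 26
Determinant = 14*12 - (1)^2 = 167
Discriminant = (26)^2 - 4*167 = 8.0
Eigenvalues: lambda_1 = 11.5858, lambda_2 = 14.4142
The function is convex.

1


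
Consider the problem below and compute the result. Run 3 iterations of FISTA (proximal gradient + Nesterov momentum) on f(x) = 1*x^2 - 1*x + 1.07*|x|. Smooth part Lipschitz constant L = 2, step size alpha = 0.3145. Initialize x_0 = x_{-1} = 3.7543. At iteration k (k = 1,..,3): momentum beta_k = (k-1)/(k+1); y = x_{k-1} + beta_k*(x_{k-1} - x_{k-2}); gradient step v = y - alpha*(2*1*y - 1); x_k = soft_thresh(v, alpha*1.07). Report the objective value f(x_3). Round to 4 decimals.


FISTA on f(x) = 1*x^2 - 1*x + 1.07*|x|
L = 2, alpha = 0.3145
Iteration 1: beta = 0.0, y = 3.7543 + 0.0*(3.7543 - 3.7543) = 3.7543
  grad(y) = 6.5086, v = y - alpha*grad = 1.7073
  prox(v) = soft_thresh(1.7073, 0.3365) = 1.3708
Iteration 2: beta = 0.3333, y = 1.3708 + 0.3333*(1.3708 - 3.7543) = 0.5763
  grad(y) = 0.1527, v = y - alpha*grad = 0.5283
  prox(v) = soft_thresh(0.5283, 0.3365) = 0.1918
Iteration 3: beta = 0.5, y = 0.1918 + 0.5*(0.1918 - 1.3708) = -0.3977
  grad(y) = -1.7954, v = y - alpha*grad = 0.167
  prox(v) = soft_thresh(0.167, 0.3365) = 0.0
f(x_3) = 1*0.0^2 - 1*0.0 + 1.07*|0.0| = 0.0


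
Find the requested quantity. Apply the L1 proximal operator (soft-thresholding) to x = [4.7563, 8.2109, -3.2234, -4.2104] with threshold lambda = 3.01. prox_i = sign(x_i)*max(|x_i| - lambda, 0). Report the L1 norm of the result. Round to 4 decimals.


Soft-thresholding with lambda = 3.01:
prox(4.7563) = sign(4.7563)*max(|4.7563| - 3.01, 0) = 1.7463
prox(8.2109) = sign(8.2109)*max(|8.2109| - 3.01, 0) = 5.2009
prox(-3.2234) = sign(-3.2234)*max(|-3.2234| - 3.01, 0) = -0.2134
prox(-4.2104) = sign(-4.2104)*max(|-4.2104| - 3.01, 0) = -1.2004
prox(x) = [1.7463, 5.2009, -0.2134, -1.2004]
||prox(x)||_1 = 1.7463 + 5.2009 + 0.2134 + 1.2004 = 8.361


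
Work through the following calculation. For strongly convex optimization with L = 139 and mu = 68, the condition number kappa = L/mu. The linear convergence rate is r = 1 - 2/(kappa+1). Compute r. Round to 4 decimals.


Step 1: Compute the condition number.
kappa = L/mu = 139/68 = 2.0441
Step 2: Compute the convergence rate.
r = 1 - 2/(kappa + 1) = 1 - 2*mu/(L + mu) = (L - mu)/(L + mu) = 71/207 = 0.343


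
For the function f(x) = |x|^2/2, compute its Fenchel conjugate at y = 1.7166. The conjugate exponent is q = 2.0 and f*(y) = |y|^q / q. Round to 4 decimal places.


The conjugate exponent q satisfies 1/p + 1/q = 1.
p = 2, so q = 2/(2 - 1) = 2.0
|y|^q = 1.7166^2.0 = 2.9467
f*(1.7166) = 2.9467 / 2.0 = 1.4734


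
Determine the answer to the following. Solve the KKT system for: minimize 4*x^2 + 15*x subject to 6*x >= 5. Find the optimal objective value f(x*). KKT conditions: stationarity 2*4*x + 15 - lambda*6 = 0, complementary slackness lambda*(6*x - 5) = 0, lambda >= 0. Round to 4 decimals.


Step 1: Try lambda = 0 (constraint inactive).
x_unc = -15/(2*4) = -1.875
Check: 6*-1.875 = -11.25 < 5 -- violated!
Step 2: Constraint must be active: 6*x = 5
x* = 5/6 = 0.8333 (rounded; the exact value 5/6 is used below)
lambda = (2*4*(5/6) + 15)/6 = 3.6111
Step 3: Compute optimal value.
f(x*) = 4*(5/6)^2 + 15*(5/6) = 15.2778


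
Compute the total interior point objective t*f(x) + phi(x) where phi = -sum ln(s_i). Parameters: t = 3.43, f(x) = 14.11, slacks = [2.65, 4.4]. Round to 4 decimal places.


Step 1: Compute log-barrier.
ln values: [0.9746, 1.4816]
phi = -(0.9746 + 1.4816) = -2.4562
Step 2: Compute augmented objective.
t*f(x) = 3.43*14.11 = 48.3973
Total = 48.3973 - 2.4562 = 45.9411


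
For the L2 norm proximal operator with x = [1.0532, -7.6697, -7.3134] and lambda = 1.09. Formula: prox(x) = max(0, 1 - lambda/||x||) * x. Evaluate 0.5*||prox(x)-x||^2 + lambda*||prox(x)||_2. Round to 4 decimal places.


Step 1: Compute ||x||.
||x|| = 10.6499
Step 2: Compute scaling factor.
scale = max(0, 1 - 1.09/10.6499) = 0.8977
Step 3: prox(x) = [0.9454, -6.8847, -6.5649]
||prox(x)|| = 9.5599
Step 4: Proximal objective.
0.5*||prox-x||^2 = 0.5941
lambda*||prox|| = 10.4203
Total = 11.0143


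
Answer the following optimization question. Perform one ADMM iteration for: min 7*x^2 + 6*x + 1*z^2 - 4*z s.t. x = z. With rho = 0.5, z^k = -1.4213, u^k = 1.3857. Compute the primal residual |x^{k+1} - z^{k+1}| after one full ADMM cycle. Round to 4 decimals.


ADMM iteration with rho = 0.5, z^k = -1.4213, u^k = 1.3857
Step 1: x-update.
Minimize 7*x^2 + 6*x + (0.5/2)*(x + 1.4213 + 1.3857)^2
FOC: (2*7 + 0.5)*x = -6 + 0.5*(-1.4213 - 1.3857)
x^{k+1} = -0.5106
Step 2: z-update.
Minimize 1*z^2 - 4*z + (0.5/2)*(-0.5106 - z + 1.3857)^2
FOC: (2*1 + 0.5)*z = 4 + 0.5*(-0.5106 + 1.3857)
z^{k+1} = 1.775
Step 3: u-update.
u^{k+1} = 1.3857 - 0.5106 - 1.775 = -0.8999
Step 4: Primal residual = |-0.5106 - 1.775| = 2.2856


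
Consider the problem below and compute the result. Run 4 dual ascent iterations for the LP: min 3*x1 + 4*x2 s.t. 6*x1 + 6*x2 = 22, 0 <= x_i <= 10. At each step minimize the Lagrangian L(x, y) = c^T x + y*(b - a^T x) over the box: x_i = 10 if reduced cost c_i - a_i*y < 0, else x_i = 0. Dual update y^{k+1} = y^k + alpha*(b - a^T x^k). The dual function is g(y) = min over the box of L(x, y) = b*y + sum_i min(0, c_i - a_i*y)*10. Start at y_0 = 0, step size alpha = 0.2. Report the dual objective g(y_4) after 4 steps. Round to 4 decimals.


Dual ascent for LP: min 3*x1 + 4*x2, 6*x1 + 6*x2 = 22, 0 <= x_i <= 10
Step 1: y^k = 0.0, reduced costs: (3.0, 4.0)
  x^k = (0.0, 0.0), subgradient = b - a^T x = 22.0
  y^{k+1} = 0.0 + 0.2*22.0 = 4.4
Step 2: y^k = 4.4, reduced costs: (-23.4, -22.4)
  x^k = (10.0, 10.0), subgradient = b - a^T x = -98.0
  y^{k+1} = 4.4 + 0.2*-98.0 = -15.2
Step 3: y^k = -15.2, reduced costs: (94.2, 95.2)
  x^k = (0.0, 0.0), subgradient = b - a^T x = 22.0
  y^{k+1} = -15.2 + 0.2*22.0 = -10.8
Step 4: y^k = -10.8, reduced costs: (67.8, 68.8)
  x^k = (0.0, 0.0), subgradient = b - a^T x = 22.0
  y^{k+1} = -10.8 + 0.2*22.0 = -6.4
Dual objective at y_4 = -6.4: reduced costs (41.4, 42.4), box minimizer x = (0.0, 0.0)
g(y_4) = b*y + (c1 - a1*y)*x1 + (c2 - a2*y)*x2 = 22*(-6.4) + 41.4*0.0 + 42.4*0.0 = -140.8 + 0.0 + 0.0 = -140.8


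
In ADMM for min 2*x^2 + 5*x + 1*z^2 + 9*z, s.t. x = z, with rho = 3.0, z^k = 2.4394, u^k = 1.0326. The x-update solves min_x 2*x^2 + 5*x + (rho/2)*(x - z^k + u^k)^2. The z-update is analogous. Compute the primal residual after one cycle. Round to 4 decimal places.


ADMM iteration with rho = 3.0, z^k = 2.4394, u^k = 1.0326
Step 1: x-update.
Minimize 2*x^2 + 5*x + (3.0/2)*(x - 2.4394 + 1.0326)^2
FOC: (2*2 + 3.0)*x = -5 + 3.0*(2.4394 - 1.0326)
x^{k+1} = -0.1114
Step 2: z-update.
Minimize 1*z^2 + 9*z + (3.0/2)*(-0.1114 - z + 1.0326)^2
FOC: (2*1 + 3.0)*z = -9 + 3.0*(-0.1114 + 1.0326)
z^{k+1} = -1.2473
Step 3: u-update.
u^{k+1} = 1.0326 - 0.1114 + 1.2473 = 2.1685
Step 4: Primal residual = |-0.1114 + 1.2473| = 1.1359


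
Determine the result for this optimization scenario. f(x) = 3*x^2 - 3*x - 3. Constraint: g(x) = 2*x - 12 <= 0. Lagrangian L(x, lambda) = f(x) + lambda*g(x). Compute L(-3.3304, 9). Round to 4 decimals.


Step 1: Evaluate f(x).
f(-3.3304) = 3*(-3.3304)^2 - 3*(-3.3304) - 3 = 40.2659
Step 2: Evaluate g(x).
g(-3.3304) = 2*-3.3304 - 12 = -18.6608
Step 3: Compute Lagrangian.
L = 40.2659 + 9*-18.6608 = -127.6813


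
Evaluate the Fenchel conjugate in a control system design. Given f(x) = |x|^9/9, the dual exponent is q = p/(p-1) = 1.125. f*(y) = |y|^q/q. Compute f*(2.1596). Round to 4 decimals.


The conjugate exponent q satisfies 1/p + 1/q = 1.
p = 9, so q = 9/(9 - 1) = 1.125
|y|^q = 2.1596^1.125 = 2.3778
f*(2.1596) = 2.3778 / 1.125 = 2.1136


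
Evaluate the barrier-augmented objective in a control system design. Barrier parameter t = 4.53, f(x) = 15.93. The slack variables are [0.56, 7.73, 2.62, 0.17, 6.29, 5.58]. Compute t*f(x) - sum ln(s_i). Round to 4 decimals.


Step 1: Compute log-barrier.
ln values: [-0.5798, 2.0451, 0.9632, -1.772, 1.839, 1.7192]
phi = -(-0.5798 + 2.0451 + 0.9632 - 1.772 + 1.839 + 1.7192) = -4.2147
Step 2: Compute augmented objective.
t*f(x) = 4.53*15.93 = 72.1629
Total = 72.1629 - 4.2147 = 67.9482


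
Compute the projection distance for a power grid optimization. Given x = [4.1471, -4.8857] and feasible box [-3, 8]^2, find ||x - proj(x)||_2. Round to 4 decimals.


Project each component onto [-3, 8].
clip(4.1471) = 4.1471, clip(-4.8857) = -3.0
Projection = [4.1471, -3.0]
Squared diffs: [0.0, 3.5559]
Distance = sqrt(3.5559) = 1.8857


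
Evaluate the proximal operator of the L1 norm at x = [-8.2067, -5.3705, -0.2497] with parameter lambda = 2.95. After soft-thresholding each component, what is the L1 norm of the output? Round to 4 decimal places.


Soft-thresholding with lambda = 2.95:
prox(-8.2067) = sign(-8.2067)*max(|-8.2067| - 2.95, 0) = -5.2567
prox(-5.3705) = sign(-5.3705)*max(|-5.3705| - 2.95, 0) = -2.4205
prox(-0.2497) = sign(-0.2497)*max(|-0.2497| - 2.95, 0) = 0.0
prox(x) = [-5.2567, -2.4205, 0.0]
||prox(x)||_1 = 5.2567 + 2.4205 + 0.0 = 7.6772


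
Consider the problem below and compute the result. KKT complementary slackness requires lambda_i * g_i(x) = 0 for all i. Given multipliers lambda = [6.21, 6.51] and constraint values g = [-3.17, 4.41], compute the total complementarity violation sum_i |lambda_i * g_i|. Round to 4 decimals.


KKT complementary slackness check:
lambda_1 * g_1 = 6.21 * -3.17 = -19.6857
lambda_2 * g_2 = 6.51 * 4.41 = 28.7091
Total violation = 19.6857 + 28.7091 = 48.3948


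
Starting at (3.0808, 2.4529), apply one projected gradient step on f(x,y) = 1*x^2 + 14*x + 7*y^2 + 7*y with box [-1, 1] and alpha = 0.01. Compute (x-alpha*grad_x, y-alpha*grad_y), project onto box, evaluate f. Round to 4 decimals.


Step 1: Compute gradient at (3.0808, 2.4529).
grad_x = 2*1*3.0808 + 14 = 20.1616
grad_y = 2*7*2.4529 + 7 = 41.3406
Step 2: Gradient step.
x_raw = 3.0808 - 0.01*20.1616 = 2.8792
y_raw = 2.4529 - 0.01*41.3406 = 2.0395
Step 3: Project onto [-1, 1].
x_proj = clip(2.8792) = 1.0
y_proj = clip(2.0395) = 1.0
Step 4: Evaluate f.
f(1.0, 1.0) = 29.0


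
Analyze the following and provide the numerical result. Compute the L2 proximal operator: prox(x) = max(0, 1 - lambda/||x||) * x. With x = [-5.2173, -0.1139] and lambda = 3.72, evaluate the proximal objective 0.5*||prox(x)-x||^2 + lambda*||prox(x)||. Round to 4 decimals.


Step 1: Compute ||x||.
||x|| = 5.2185
Step 2: Compute scaling factor.
scale = max(0, 1 - 3.72/5.2185) = 0.2872
Step 3: prox(x) = [-1.4982, -0.0327]
||prox(x)|| = 1.4985
Step 4: Proximal objective.
0.5*||prox-x||^2 = 6.9192
lambda*||prox|| = 5.5744
Total = 12.4938


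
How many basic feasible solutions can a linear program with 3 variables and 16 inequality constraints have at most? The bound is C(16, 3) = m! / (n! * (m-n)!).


Each vertex corresponds to some choice of n active constraints out of m, so the number of vertices is at most C(m, n) = m! / (n!(m-n)!).
m = 16, n = 3
Numerator: 16 * 15 * 14
Denominator: 3! = 6
C(16, 3) = 560


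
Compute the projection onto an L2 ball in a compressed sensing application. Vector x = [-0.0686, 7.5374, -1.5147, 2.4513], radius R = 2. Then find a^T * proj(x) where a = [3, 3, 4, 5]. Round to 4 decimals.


Step 1: Compute ||x|| (intermediates to 6 decimals).
||x|| = sqrt((-0.0686)^2 + 7.5374^2 + (-1.5147)^2 + 2.4513^2) = 8.069715
Step 2: Project.
Since ||x|| > R, scale = R/||x|| = 2/8.069715 = 0.24784, proj(x) = scale * x
proj(x) = [-0.017002, 1.868069, -0.375403, 0.60753]
Step 3: Dot product.
a^T * proj(x) = 3*(-0.017002) + 3*1.868069 + 4*(-0.375403) + 5*0.60753 = 7.0892


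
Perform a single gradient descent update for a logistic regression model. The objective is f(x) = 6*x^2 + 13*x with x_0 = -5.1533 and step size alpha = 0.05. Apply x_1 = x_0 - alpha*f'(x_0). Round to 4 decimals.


We compute the gradient at x_0 and apply the update.
f'(x) = 12*x + 13
f'(-5.1533) = 12*-5.1533 + 13 = -48.8396
x_1 = -5.1533 - 0.05*-48.8396 = -2.7113


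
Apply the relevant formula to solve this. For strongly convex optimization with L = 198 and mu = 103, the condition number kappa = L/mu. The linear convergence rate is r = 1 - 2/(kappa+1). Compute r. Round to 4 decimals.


Step 1: Compute the condition number.
kappa = L/mu = 198/103 = 1.9223
Step 2: Compute the convergence rate.
r = 1 - 2/(kappa + 1) = 1 - 2*mu/(L + mu) = (L - mu)/(L + mu) = 95/301 = 0.3156


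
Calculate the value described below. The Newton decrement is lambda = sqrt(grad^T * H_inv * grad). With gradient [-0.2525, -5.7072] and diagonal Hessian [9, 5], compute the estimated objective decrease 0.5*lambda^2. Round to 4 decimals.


Step 1: H is diagonal, so H^(-1) * g = [-0.0281, -1.1414].
Step 2: g^T H^(-1) g = sum_i g_i^2 / H_ii
  = (-0.2525)^2/9 + (-5.7072)^2/5
  = 0.0071 + 6.5144 = 6.5215
Step 3: Objective decrease = 0.5 * g^T H^(-1) g = 3.2608


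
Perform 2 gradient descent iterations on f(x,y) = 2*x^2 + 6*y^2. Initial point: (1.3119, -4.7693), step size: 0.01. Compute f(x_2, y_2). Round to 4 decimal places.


Gradient descent on f(x,y) = 2*x^2 + 6*y^2.
Starting point: (1.3119, -4.7693), alpha = 0.01
Step 1: grad_x = 2*2*1.3119 = 5.2476, grad_y = 2*6*-4.7693 = -57.2316
  x_1 = 1.3119 - 0.01*5.2476 = 1.2594
  y_1 = -4.7693 - 0.01*-57.2316 = -4.197
Step 2: grad_x = 2*2*1.2594 = 5.0377, grad_y = 2*6*-4.197 = -50.3638
  x_2 = 1.2594 - 0.01*5.0377 = 1.209
  y_2 = -4.197 - 0.01*-50.3638 = -3.6933
f(1.209, -3.6933) = 2*1.209^2 + 6*(-3.6933)^2 = 84.7684


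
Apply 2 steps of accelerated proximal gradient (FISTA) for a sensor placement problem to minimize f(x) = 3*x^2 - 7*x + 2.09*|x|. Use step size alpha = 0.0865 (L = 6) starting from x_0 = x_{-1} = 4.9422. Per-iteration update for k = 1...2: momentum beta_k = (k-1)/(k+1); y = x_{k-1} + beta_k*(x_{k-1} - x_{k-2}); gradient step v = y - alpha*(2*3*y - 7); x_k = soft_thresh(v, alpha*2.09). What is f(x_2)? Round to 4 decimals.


FISTA on f(x) = 3*x^2 - 7*x + 2.09*|x|
L = 6, alpha = 0.0865
Iteration 1: beta = 0.0, y = 4.9422 + 0.0*(4.9422 - 4.9422) = 4.9422
  grad(y) = 22.6532, v = y - alpha*grad = 2.9827
  prox(v) = soft_thresh(2.9827, 0.1808) = 2.8019
Iteration 2: beta = 0.3333, y = 2.8019 + 0.3333*(2.8019 - 4.9422) = 2.0885
  grad(y) = 5.5309, v = y - alpha*grad = 1.6101
  prox(v) = soft_thresh(1.6101, 0.1808) = 1.4293
f(x_2) = 3*1.4293^2 - 7*1.4293 + 2.09*|1.4293| = -0.8893


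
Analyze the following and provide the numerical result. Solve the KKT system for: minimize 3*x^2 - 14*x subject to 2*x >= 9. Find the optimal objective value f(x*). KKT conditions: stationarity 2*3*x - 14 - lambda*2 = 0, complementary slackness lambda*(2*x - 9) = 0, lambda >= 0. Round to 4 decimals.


Step 1: Try lambda = 0 (constraint inactive).
x_unc = 14/(2*3) = 2.3333
Check: 2*2.3333 = 4.6666 < 9 -- violated!
Step 2: Constraint must be active: 2*x = 9
x* = 9/2 = 4.5
lambda = (2*3*4.5 - 14)/2 = 6.5
Step 3: Compute optimal value.
f(x*) = 3*4.5^2 - 14*4.5 = -2.25


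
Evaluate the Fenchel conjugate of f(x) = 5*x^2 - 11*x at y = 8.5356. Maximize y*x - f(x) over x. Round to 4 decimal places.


f*(y) = sup_x {y*x - a*x^2 - b*x} = sup_x {(y-b)*x - a*x^2}
FOC: (y - b) - 2a*x = 0 => x* = (y - b)/(2a)
x* = (8.5356 + 11)/(2*5) = 1.9536
f*(8.5356) = (y-b)^2/(4a) = (8.5356 + 11)^2/(4*5)
= 381.6397/20 = 19.082


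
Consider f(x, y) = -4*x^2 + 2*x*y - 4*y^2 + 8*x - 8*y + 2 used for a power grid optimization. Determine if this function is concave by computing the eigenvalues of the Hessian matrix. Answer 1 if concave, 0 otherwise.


The Hessian of f(x,y) = -4*x^2 + 2*x*y - 4*y^2 + 8*x - 8*y + 2 is:
H = [[-8, 2], [2, -8]]
Trace = -8 - 8 = -16
Determinant = -8*-8 - (2)^2 = 60
Discriminant = (-16)^2 - 4*60 = 16.0
Eigenvalues: lambda_1 = -10.0, lambda_2 = -6.0
The function is concave.

1


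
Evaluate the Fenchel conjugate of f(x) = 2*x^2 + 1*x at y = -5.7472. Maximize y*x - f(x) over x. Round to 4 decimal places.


f*(y) = sup_x {y*x - a*x^2 - b*x} = sup_x {(y-b)*x - a*x^2}
FOC: (y - b) - 2a*x = 0 => x* = (y - b)/(2a)
x* = (-5.7472 - 1)/(2*2) = -1.6868
f*(-5.7472) = (y-b)^2/(4a) = (-5.7472 - 1)^2/(4*2)
= 45.5247/8 = 5.6906


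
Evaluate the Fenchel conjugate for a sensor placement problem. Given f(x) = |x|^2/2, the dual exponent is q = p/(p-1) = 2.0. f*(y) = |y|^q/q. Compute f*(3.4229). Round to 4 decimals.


The conjugate exponent q satisfies 1/p + 1/q = 1.
p = 2, so q = 2/(2 - 1) = 2.0
|y|^q = 3.4229^2.0 = 11.7162
f*(3.4229) = 11.7162 / 2.0 = 5.8581


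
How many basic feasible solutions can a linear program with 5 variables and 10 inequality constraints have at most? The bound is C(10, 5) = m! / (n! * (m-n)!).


Each vertex corresponds to some choice of n active constraints out of m, so the number of vertices is at most C(m, n) = m! / (n!(m-n)!).
m = 10, n = 5
Numerator: 10 * 9 * 8 * 7 * 6
Denominator: 5! = 120
C(10, 5) = 252


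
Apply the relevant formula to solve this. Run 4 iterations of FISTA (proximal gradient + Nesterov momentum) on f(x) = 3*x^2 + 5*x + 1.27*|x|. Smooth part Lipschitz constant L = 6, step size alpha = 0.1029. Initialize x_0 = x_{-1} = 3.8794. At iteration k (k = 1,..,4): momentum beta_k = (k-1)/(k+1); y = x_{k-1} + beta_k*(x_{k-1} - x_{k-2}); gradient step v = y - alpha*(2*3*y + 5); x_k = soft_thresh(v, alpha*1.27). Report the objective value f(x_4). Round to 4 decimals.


FISTA on f(x) = 3*x^2 + 5*x + 1.27*|x|
L = 6, alpha = 0.1029
Iteration 1: beta = 0.0, y = 3.8794 + 0.0*(3.8794 - 3.8794) = 3.8794
  grad(y) = 28.2764, v = y - alpha*grad = 0.9698
  prox(v) = soft_thresh(0.9698, 0.1307) = 0.8391
Iteration 2: beta = 0.3333, y = 0.8391 + 0.3333*(0.8391 - 3.8794) = -0.1744
  grad(y) = 3.9538, v = y - alpha*grad = -0.5812
  prox(v) = soft_thresh(-0.5812, 0.1307) = -0.4505
Iteration 3: beta = 0.5, y = -0.4505 + 0.5*(-0.4505 - 0.8391) = -1.0953
  grad(y) = -1.572, v = y - alpha*grad = -0.9336
  prox(v) = soft_thresh(-0.9336, 0.1307) = -0.8029
Iteration 4: beta = 0.6, y = -0.8029 + 0.6*(-0.8029 + 0.4505) = -1.0143
  grad(y) = -1.0858, v = y - alpha*grad = -0.9026
  prox(v) = soft_thresh(-0.9026, 0.1307) = -0.7719
f(x_4) = 3*(-0.7719)^2 + 5*(-0.7719) + 1.27*|-0.7719| = -1.0917


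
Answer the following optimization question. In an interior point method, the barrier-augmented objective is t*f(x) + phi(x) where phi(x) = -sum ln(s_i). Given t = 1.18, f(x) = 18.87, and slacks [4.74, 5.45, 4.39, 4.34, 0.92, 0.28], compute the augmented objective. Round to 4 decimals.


Step 1: Compute log-barrier.
ln values: [1.556, 1.6956, 1.4793, 1.4679, -0.0834, -1.273]
phi = -(1.556 + 1.6956 + 1.4793 + 1.4679 - 0.0834 - 1.273) = -4.8425
Step 2: Compute augmented objective.
t*f(x) = 1.18*18.87 = 22.2666
Total = 22.2666 - 4.8425 = 17.4241


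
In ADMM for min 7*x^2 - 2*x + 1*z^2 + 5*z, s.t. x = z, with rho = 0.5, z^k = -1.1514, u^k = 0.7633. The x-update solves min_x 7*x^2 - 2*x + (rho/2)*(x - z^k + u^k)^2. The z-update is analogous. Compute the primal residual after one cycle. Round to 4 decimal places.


ADMM iteration with rho = 0.5, z^k = -1.1514, u^k = 0.7633
Step 1: x-update.
Minimize 7*x^2 - 2*x + (0.5/2)*(x + 1.1514 + 0.7633)^2
FOC: (2*7 + 0.5)*x = 2 + 0.5*(-1.1514 - 0.7633)
x^{k+1} = 0.0719
Step 2: z-update.
Minimize 1*z^2 + 5*z + (0.5/2)*(0.0719 - z + 0.7633)^2
FOC: (2*1 + 0.5)*z = -5 + 0.5*(0.0719 + 0.7633)
z^{k+1} = -1.833
Step 3: u-update.
u^{k+1} = 0.7633 + 0.0719 + 1.833 = 2.6682
Step 4: Primal residual = |0.0719 + 1.833| = 1.9049


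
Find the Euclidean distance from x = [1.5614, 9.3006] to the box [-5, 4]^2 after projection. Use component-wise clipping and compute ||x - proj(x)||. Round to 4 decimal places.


Project each component onto [-5, 4].
clip(1.5614) = 1.5614, clip(9.3006) = 4.0
Projection = [1.5614, 4.0]
Squared diffs: [0.0, 28.0964]
Distance = sqrt(28.0964) = 5.3006


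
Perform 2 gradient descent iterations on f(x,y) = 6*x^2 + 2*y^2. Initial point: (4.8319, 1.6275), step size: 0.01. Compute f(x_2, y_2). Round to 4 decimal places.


Gradient descent on f(x,y) = 6*x^2 + 2*y^2.
Starting point: (4.8319, 1.6275), alpha = 0.01
Step 1: grad_x = 2*6*4.8319 = 57.9828, grad_y = 2*2*1.6275 = 6.51
  x_1 = 4.8319 - 0.01*57.9828 = 4.2521
  y_1 = 1.6275 - 0.01*6.51 = 1.5624
Step 2: grad_x = 2*6*4.2521 = 51.0249, grad_y = 2*2*1.5624 = 6.2496
  x_2 = 4.2521 - 0.01*51.0249 = 3.7418
  y_2 = 1.5624 - 0.01*6.2496 = 1.4999
f(3.7418, 1.4999) = 6*3.7418^2 + 2*1.4999^2 = 88.5069


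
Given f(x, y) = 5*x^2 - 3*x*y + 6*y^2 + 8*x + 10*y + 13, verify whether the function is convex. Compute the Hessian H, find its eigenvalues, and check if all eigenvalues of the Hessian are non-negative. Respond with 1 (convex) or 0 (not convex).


The Hessian of f(x,y) = 5*x^2 - 3*x*y + 6*y^2 + 8*x + 10*y + 13 is:
H = [[10, -3], [-3, 12]]
Trace = 10 + 12 = 22
Determinant = 10*12 - (-3)^2 = 111
Discriminant = (22)^2 - 4*111 = 40.0
Eigenvalues: lambda_1 = 7.8377, lambda_2 = 14.1623
The function is convex.

1


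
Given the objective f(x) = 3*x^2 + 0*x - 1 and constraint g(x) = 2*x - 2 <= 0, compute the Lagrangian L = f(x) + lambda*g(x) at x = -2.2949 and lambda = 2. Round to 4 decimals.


Step 1: Evaluate f(x).
f(-2.2949) = 3*(-2.2949)^2 + 0*(-2.2949) - 1 = 14.7997
Step 2: Evaluate g(x).
g(-2.2949) = 2*-2.2949 - 2 = -6.5898
Step 3: Compute Lagrangian.
L = 14.7997 + 2*-6.5898 = 1.6201


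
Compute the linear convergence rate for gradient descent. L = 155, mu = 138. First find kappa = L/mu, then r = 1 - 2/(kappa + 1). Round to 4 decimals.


Step 1: Compute the condition number.
kappa = L/mu = 155/138 = 1.1232
Step 2: Compute the convergence rate.
r = 1 - 2/(kappa + 1) = 1 - 2*mu/(L + mu) = (L - mu)/(L + mu) = 17/293 = 0.058


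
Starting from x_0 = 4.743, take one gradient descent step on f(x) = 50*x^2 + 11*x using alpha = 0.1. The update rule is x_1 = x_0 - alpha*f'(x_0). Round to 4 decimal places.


We compute the gradient at x_0 and apply the update.
f'(x) = 100*x + 11
f'(4.743) = 100*4.743 + 11 = 485.3
x_1 = 4.743 - 0.1*485.3 = -43.787


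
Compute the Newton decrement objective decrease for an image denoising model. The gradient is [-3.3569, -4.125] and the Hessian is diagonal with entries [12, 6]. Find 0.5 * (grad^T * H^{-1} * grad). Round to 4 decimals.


Step 1: H is diagonal, so H^(-1) * g = [-0.2797, -0.6875].
Step 2: g^T H^(-1) g = sum_i g_i^2 / H_ii
  = (-3.3569)^2/12 + (-4.125)^2/6
  = 0.9391 + 2.8359 = 3.775
Step 3: Objective decrease = 0.5 * g^T H^(-1) g = 1.8875


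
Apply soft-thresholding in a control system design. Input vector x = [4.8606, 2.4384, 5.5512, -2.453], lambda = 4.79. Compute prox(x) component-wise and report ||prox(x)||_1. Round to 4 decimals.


Soft-thresholding with lambda = 4.79:
prox(4.8606) = sign(4.8606)*max(|4.8606| - 4.79, 0) = 0.0706
prox(2.4384) = sign(2.4384)*max(|2.4384| - 4.79, 0) = 0.0
prox(5.5512) = sign(5.5512)*max(|5.5512| - 4.79, 0) = 0.7612
prox(-2.453) = sign(-2.453)*max(|-2.453| - 4.79, 0) = 0.0
prox(x) = [0.0706, 0.0, 0.7612, 0.0]
||prox(x)||_1 = 0.0706 + 0.0 + 0.7612 + 0.0 = 0.8318


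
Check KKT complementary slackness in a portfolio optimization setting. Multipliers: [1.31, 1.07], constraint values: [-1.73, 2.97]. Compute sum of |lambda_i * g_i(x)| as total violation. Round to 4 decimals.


KKT complementary slackness check:
lambda_1 * g_1 = 1.31 * -1.73 = -2.2663
lambda_2 * g_2 = 1.07 * 2.97 = 3.1779
Total violation = 2.2663 + 3.1779 = 5.4442


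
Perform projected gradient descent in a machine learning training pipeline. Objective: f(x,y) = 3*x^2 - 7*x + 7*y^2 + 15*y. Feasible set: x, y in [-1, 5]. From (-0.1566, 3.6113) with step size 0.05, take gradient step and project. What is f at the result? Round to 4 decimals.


Step 1: Compute gradient at (-0.1566, 3.6113).
grad_x = 2*3*-0.1566 - 7 = -7.9396
grad_y = 2*7*3.6113 + 15 = 65.5582
Step 2: Gradient step.
x_raw = -0.1566 - 0.05*-7.9396 = 0.2404
y_raw = 3.6113 - 0.05*65.5582 = 0.3334
Step 3: Project onto [-1, 5].
x_proj = clip(0.2404) = 0.2404
y_proj = clip(0.3334) = 0.3334
Step 4: Evaluate f.
f(0.2404, 0.3334) = 4.2696


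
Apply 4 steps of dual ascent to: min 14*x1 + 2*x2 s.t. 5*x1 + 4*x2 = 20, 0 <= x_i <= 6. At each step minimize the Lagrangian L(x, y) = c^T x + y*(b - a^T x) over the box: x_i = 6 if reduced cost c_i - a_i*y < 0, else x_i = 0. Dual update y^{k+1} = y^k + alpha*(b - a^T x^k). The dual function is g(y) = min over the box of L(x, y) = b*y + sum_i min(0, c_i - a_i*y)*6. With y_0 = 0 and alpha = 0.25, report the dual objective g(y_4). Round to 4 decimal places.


Dual ascent for LP: min 14*x1 + 2*x2, 5*x1 + 4*x2 = 20, 0 <= x_i <= 6
Step 1: y^k = 0.0, reduced costs: (14.0, 2.0)
  x^k = (0.0, 0.0), subgradient = b - a^T x = 20.0
  y^{k+1} = 0.0 + 0.25*20.0 = 5.0
Step 2: y^k = 5.0, reduced costs: (-11.0, -18.0)
  x^k = (6.0, 6.0), subgradient = b - a^T x = -34.0
  y^{k+1} = 5.0 + 0.25*-34.0 = -3.5
Step 3: y^k = -3.5, reduced costs: (31.5, 16.0)
  x^k = (0.0, 0.0), subgradient = b - a^T x = 20.0
  y^{k+1} = -3.5 + 0.25*20.0 = 1.5
Step 4: y^k = 1.5, reduced costs: (6.5, -4.0)
  x^k = (0.0, 6.0), subgradient = b - a^T x = -4.0
  y^{k+1} = 1.5 + 0.25*-4.0 = 0.5
Dual objective at y_4 = 0.5: reduced costs (11.5, 0.0), box minimizer x = (0.0, 0.0)
g(y_4) = b*y + (c1 - a1*y)*x1 + (c2 - a2*y)*x2 = 20*0.5 + 11.5*0.0 + 0.0*0.0 = 10.0 + 0.0 + 0.0 = 10.0


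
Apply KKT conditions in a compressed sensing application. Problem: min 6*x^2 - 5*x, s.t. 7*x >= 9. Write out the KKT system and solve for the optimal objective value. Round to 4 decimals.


Step 1: Try lambda = 0 (constraint inactive).
x_unc = 5/(2*6) = 0.4167
Check: 7*0.4167 = 2.9169 < 9 -- violated!
Step 2: Constraint must be active: 7*x = 9
x* = 9/7 = 1.2857 (rounded; the exact value 9/7 is used below)
lambda = (2*6*(9/7) - 5)/7 = 1.4898
Step 3: Compute optimal value.
f(x*) = 6*(9/7)^2 - 5*(9/7) = 3.4898


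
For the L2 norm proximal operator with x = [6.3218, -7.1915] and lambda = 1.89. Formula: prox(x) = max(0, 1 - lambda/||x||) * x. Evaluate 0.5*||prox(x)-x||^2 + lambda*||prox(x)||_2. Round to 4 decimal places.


Step 1: Compute ||x||.
||x|| = 9.5751
Step 2: Compute scaling factor.
scale = max(0, 1 - 1.89/9.5751) = 0.8026
Step 3: prox(x) = [5.074, -5.772]
||prox(x)|| = 7.6851
Step 4: Proximal objective.
0.5*||prox-x||^2 = 1.7861
lambda*||prox|| = 14.5248
Total = 16.3109


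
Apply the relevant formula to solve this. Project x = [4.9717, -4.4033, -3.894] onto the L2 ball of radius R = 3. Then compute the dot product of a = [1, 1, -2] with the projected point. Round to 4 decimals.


Step 1: Compute ||x|| (intermediates to 6 decimals).
||x|| = sqrt(4.9717^2 + (-4.4033)^2 + (-3.894)^2) = 7.698707
Step 2: Project.
Since ||x|| > R, scale = R/||x|| = 3/7.698707 = 0.389676, proj(x) = scale * x
proj(x) = [1.937352, -1.71586, -1.517398]
Step 3: Dot product.
a^T * proj(x) = 1*1.937352 + 1*(-1.71586) - 2*(-1.517398) = 3.2563


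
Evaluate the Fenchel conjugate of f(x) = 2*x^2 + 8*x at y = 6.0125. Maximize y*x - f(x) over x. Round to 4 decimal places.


f*(y) = sup_x {y*x - a*x^2 - b*x} = sup_x {(y-b)*x - a*x^2}
FOC: (y - b) - 2a*x = 0 => x* = (y - b)/(2a)
x* = (6.0125 - 8)/(2*2) = -0.4969
f*(6.0125) = (y-b)^2/(4a) = (6.0125 - 8)^2/(4*2)
= 3.9502/8 = 0.4938


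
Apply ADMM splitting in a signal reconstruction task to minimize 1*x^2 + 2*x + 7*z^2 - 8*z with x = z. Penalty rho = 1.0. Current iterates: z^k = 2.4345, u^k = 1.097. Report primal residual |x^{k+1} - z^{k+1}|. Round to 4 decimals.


ADMM iteration with rho = 1.0, z^k = 2.4345, u^k = 1.097
Step 1: x-update.
Minimize 1*x^2 + 2*x + (1.0/2)*(x - 2.4345 + 1.097)^2
FOC: (2*1 + 1.0)*x = -2 + 1.0*(2.4345 - 1.097)
x^{k+1} = -0.2208
Step 2: z-update.
Minimize 7*z^2 - 8*z + (1.0/2)*(-0.2208 - z + 1.097)^2
FOC: (2*7 + 1.0)*z = 8 + 1.0*(-0.2208 + 1.097)
z^{k+1} = 0.5917
Step 3: u-update.
u^{k+1} = 1.097 - 0.2208 - 0.5917 = 0.2844
Step 4: Primal residual = |-0.2208 - 0.5917| = 0.8126


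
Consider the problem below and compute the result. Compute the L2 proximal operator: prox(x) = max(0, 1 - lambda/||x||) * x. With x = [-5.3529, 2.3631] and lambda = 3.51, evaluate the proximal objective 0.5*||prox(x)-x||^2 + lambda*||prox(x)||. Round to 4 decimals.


Step 1: Compute ||x||.
||x|| = 5.8513
Step 2: Compute scaling factor.
scale = max(0, 1 - 3.51/5.8513) = 0.4001
Step 3: prox(x) = [-2.1419, 0.9456]
||prox(x)|| = 2.3413
Step 4: Proximal objective.
0.5*||prox-x||^2 = 6.1601
lambda*||prox|| = 8.218
Total = 14.378
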